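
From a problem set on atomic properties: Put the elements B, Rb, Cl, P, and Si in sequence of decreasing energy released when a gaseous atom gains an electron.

B is in period 2, group 13; Si is in period 3, group 14; P is in period 3, group 15; Cl is in period 3, group 17; Rb is in period 5, group 1.
Electron affinity generally becomes more exothermic across a period toward the halogens and less exothermic down a group.
These span different periods and groups, so the two trends combine.
Rb > B: this pair runs against the simple trend — see the exception note.
P > Rb: relative to Rb, both the across-period and down-group shifts push P's electron affinity up.
Si > P: this pair runs against the simple trend — see the exception note.
Cl > Si: both are in period 3; the period trend gives Cl the larger value.
Note the exception: Rb has a higher electron affinity than B, contrary to the simple trend — B's ns²np¹ configuration gives only a small electron affinity — the sparsely filled np subshell binds an added electron weakly.
Note the exception: Si has a higher electron affinity than P, contrary to the simple trend — adding an electron to P's half-filled 3p³ is unfavourable, so Si (3p²) has the more exothermic EA.
For reference (kJ/mol): B 27, Si 134, P 72, Cl 349, Rb 47.
So from highest to lowest: Cl > Si > P > Rb > B.

Cl > Si > P > Rb > B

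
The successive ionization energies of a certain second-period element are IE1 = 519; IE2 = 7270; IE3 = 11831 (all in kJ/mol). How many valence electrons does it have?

1

Look for the largest jump between consecutive ionization energies: IE2/IE1 ≈ 14.0, far larger than any earlier ratio.
That jump marks the point where a core electron is being removed. So the atom has 1 valence electron.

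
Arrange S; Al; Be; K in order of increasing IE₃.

Al < S < K < Be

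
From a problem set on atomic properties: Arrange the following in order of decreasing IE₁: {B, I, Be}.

I > Be > B

Across a period the outer electron is held more tightly (higher IE₁); down a group it sits in a higher shell, more shielded, and comes off more easily.
Neither a single period nor a single group — weigh both effects.
Be > B: this pair runs against the simple trend — see the exception note.
I > Be: period and group pull opposite ways; the across-period shift dominates (1008 vs 900 kJ/mol).
Note the exception: Be has a higher first ionization energy than B, contrary to the simple trend — removing B's lone 2p electron is easier than breaking Be's filled 2s².
Tabulated first ionization energy (kJ/mol): Be 900, B 801, I 1008.
So from highest to lowest: I > Be > B.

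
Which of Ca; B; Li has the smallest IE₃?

B

The third ionization energy removes an electron from the +2 ion. For each element: Ca²⁺ is the bare [Ar] core; B²⁺ still has 1 valence electron; Li²⁺ is already 1 electron into the core.
Breaking into a closed-shell core is much more expensive than removing a leftover valence electron — Ca and Li have the largest IE_3 here.
Tabulated IE_3 (kJ/mol): Ca 4912, B 3660, Li 11815.
Overall IE_3 order: B < Ca < Li.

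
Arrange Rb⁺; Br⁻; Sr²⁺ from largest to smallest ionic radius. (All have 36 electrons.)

Br⁻ > Rb⁺ > Sr²⁺

All of these have 36 electrons, so size is governed by nuclear charge alone: the more protons, the stronger the pull on the same electron cloud, and the smaller the ion.
Nuclear charges: Sr²⁺ (Z=38), Rb⁺ (Z=37), Br⁻ (Z=35).
Largest to smallest: Br⁻ > Rb⁺ > Sr²⁺.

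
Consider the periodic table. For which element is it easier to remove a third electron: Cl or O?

Cl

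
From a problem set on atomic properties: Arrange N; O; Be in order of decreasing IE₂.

O, N, Be

After 1 electron has been removed, what remains? N⁺ still has 4 valence electrons; O⁺ still has 5 valence electrons; Be⁺ still has 1 valence electron.
All are still removing valence electrons, so compare the +1 ions as you would atoms: IE_2 generally rises across a period (higher Z_eff) and falls down a group (larger shell), subject to the usual subshell exceptions.
Valence configurations: N⁺ [He]2s²2p², O⁺ [He]2s²2p³, Be⁺ [He]2s¹.
The numbers (kJ/mol): N 2856, O 3388, Be 1757.
Hence IE_2: Be < N < O.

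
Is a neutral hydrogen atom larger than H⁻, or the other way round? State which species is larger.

H⁻

Forming H⁻ adds 1 electron to H. More electron–electron repulsion in the same shell, with unchanged nuclear charge, lets the cloud expand.
An anion is larger than its parent atom: H⁻ > H.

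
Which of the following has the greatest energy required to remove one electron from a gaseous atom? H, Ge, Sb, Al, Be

H

H is in period 1, group 1; Be is in period 2, group 2; Al is in period 3, group 13; Ge is in period 4, group 14; Sb is in period 5, group 15.
IE₁ increases left→right with effective nuclear charge and decreases top→bottom as the valence shell moves farther out.
A diagonal step moves right (one effect) and down (the opposite effect) at once.
Ge > Al: the two effects oppose for this pair; the across-period effect wins (762 vs 578 kJ/mol).
Sb > Ge: period and group pull opposite ways; the across-period shift dominates (831 vs 762 kJ/mol).
Be > Sb: period and group pull opposite ways; the down-group shift dominates (900 vs 831 kJ/mol).
H > Be: period and group pull opposite ways; the down-group shift dominates (1312 vs 900 kJ/mol).
Tabulated first ionization energy (kJ/mol): H 1312, Be 900, Al 578, Ge 762, Sb 831.
The greatest energy required to remove one electron from a gaseous atom among these belongs to H.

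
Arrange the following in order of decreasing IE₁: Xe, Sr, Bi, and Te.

Xe > Te > Bi > Sr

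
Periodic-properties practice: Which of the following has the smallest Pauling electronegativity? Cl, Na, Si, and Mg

Na

EN rises left→right (higher Z_eff, smaller atoms) and falls top→bottom (larger, more shielded atoms).
All lie in period 3, so electronegativity increases left to right.
The smallest Pauling electronegativity among these belongs to Na.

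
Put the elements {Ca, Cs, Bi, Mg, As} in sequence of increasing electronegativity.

Cs, Ca, Mg, Bi, As

Mg is in period 3, group 2; Ca is in period 4, group 2; As is in period 4, group 15; Cs is in period 6, group 1; Bi is in period 6, group 15.
Smaller atoms with higher effective nuclear charge are more electronegative.
Neither a single period nor a single group — weigh both effects.
Ca > Cs: relative to Cs, both the across-period and down-group shifts push Ca's electronegativity up.
Mg > Ca: Mg sits above Ca in group 2, so the down-group effect alone puts Mg higher.
Bi > Mg: the two effects oppose for this pair; the across-period effect wins (2.02 vs 1.31).
As > Bi: they share group 15; the group trend gives As the larger value.
Tabulated electronegativity (Pauling): Mg 1.31, Ca 1.00, As 2.18, Cs 0.79, Bi 2.02.
So from lowest to highest: Cs < Ca < Mg < Bi < As.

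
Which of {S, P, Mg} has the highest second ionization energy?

Consider each +1 ion: S⁺ still has 5 valence electrons; P⁺ still has 4 valence electrons; Mg⁺ still has 1 valence electron.
All are still removing valence electrons, so compare the +1 ions as you would atoms: IE_2 generally rises across a period (higher Z_eff) and falls down a group (larger shell), subject to the usual subshell exceptions.
Valence configurations: S⁺ [Ne]3s²3p³, P⁺ [Ne]3s²3p², Mg⁺ [Ne]3s¹.
Tabulated IE_2 (kJ/mol): S 2252, P 1907, Mg 1451.
Hence IE_2: Mg < P < S.

S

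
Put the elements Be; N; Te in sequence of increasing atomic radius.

N, Be, Te

Be is in period 2, group 2; N is in period 2, group 15; Te is in period 5, group 16.
Across a period the added protons contract the valence shell; down a group each new principal shell makes the atom larger.
Here both period and group differ, so the two effects have to be weighed against each other.
Be > N: Be lies to the left of N in period 2, so the across-period effect alone puts Be larger.
Te > Be: the two effects oppose for this pair; the down-group effect wins (136 vs 102 pm).
Approximate values (pm): Be 102, N 71, Te 136.
So from smallest to largest: N < Be < Te.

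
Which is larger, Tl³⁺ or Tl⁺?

Tl⁺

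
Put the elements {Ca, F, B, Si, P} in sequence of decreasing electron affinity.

B is in period 2, group 13; F is in period 2, group 17; Si is in period 3, group 14; P is in period 3, group 15; Ca is in period 4, group 2.
Electron affinity generally becomes more exothermic across a period toward the halogens and less exothermic down a group.
Here both period and group differ, so the two effects have to be weighed against each other.
B > Ca: both effects reinforce here, so B is clearly the higher of the two.
P > B: the two effects oppose for this pair; the across-period effect wins (72 vs 27 kJ/mol).
Si > P: this pair runs against the simple trend — see the exception note.
F > Si: relative to Si, both the across-period and down-group shifts push F's electron affinity up.
Note the exception: Si has a higher electron affinity than P, contrary to the simple trend — adding an electron to P's half-filled 3p³ is unfavourable, so Si (3p²) has the more exothermic EA.
Approximate values (kJ/mol): B 27, F 328, Si 134, P 72, Ca 2.
So from highest to lowest: F > Si > P > B > Ca.

F > Si > P > B > Ca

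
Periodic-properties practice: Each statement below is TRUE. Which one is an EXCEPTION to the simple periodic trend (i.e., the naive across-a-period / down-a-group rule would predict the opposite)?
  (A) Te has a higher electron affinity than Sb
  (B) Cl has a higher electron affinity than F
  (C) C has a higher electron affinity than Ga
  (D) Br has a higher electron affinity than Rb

The general trend: electron affinity increases across a period and decreases down a group.
(A) Te (period 5, group 16) vs Sb (period 5, group 15): the stated order agrees with the simple trend.
(B) Cl (period 3, group 17) vs F (period 2, group 17): the stated order contradicts the simple trend.
(C) C (period 2, group 14) vs Ga (period 4, group 13): the stated order agrees with the simple trend.
(D) Br (period 4, group 17) vs Rb (period 5, group 1): the stated order agrees with the simple trend.
The exception is (B): F's small 2p subshell makes the incoming electron feel strong e⁻–e⁻ repulsion, so Cl actually releases more energy on gaining an electron.

(B)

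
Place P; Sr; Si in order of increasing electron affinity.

Sr, P, Si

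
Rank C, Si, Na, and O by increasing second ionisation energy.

The second ionization energy removes an electron from the +1 ion. For each element: C⁺ still has 3 valence electrons; Si⁺ still has 3 valence electrons; Na⁺ is the bare [Ne] core; O⁺ still has 5 valence electrons.
Breaking into a closed-shell core is much more expensive than removing a leftover valence electron — Na has the largest IE_2 here.
Valence configurations: C⁺ [He]2s²2p¹, Si⁺ [Ne]3s²3p¹, O⁺ [He]2s²2p³.
The numbers (kJ/mol): C 2353, Si 1577, Na 4562, O 3388.
Hence IE_2: Si < C < O < Na.

Si < C < O < Na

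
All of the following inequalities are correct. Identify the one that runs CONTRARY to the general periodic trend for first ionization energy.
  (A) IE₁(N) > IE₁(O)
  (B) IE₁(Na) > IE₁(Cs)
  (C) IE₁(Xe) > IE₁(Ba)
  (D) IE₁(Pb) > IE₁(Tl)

The general trend: first ionization energy increases across a period and decreases down a group.
(A) N (period 2, group 15) vs O (period 2, group 16): the stated order contradicts the simple trend.
(B) Na (period 3, group 1) vs Cs (period 6, group 1): the stated order agrees with the simple trend.
(C) Xe (period 5, group 18) vs Ba (period 6, group 2): the stated order agrees with the simple trend.
(D) Pb (period 6, group 14) vs Tl (period 6, group 13): the stated order agrees with the simple trend.
The exception is (A): pairing an electron in O's 2p⁴ costs repulsion energy, so O ionizes more easily than half-filled N (2p³).

(A)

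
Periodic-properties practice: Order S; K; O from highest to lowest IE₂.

O, K, S

IE_2 is the cost of taking one more electron from the +1 cation: S⁺ still has 5 valence electrons; K⁺ is the bare [Ar] core; O⁺ still has 5 valence electrons.
Usually core removal costs more than valence removal, but here the competition is close: a tightly held n=2 valence electron can cost more to remove than an n=3 core electron, so the actual values have to decide it.
Valence configurations: S⁺ [Ne]3s²3p³, O⁺ [He]2s²2p³.
Tabulated IE_2 (kJ/mol): S 2252, K 3052, O 3388.
Overall IE_2 order: S < K < O.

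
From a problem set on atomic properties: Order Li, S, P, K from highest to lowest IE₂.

Consider each +1 ion: Li⁺ is the bare [He] core; S⁺ still has 5 valence electrons; P⁺ still has 4 valence electrons; K⁺ is the bare [Ar] core.
Breaking into a closed-shell core is much more expensive than removing a leftover valence electron — K and Li have the largest IE_2 here.
Valence configurations: S⁺ [Ne]3s²3p³, P⁺ [Ne]3s²3p².
Tabulated IE_2 (kJ/mol): Li 7298, S 2252, P 1907, K 3052.
Putting it together, IE_2: P < S < K < Li.

Li > K > S > P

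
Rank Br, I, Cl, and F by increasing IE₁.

Across a period the outer electron is held more tightly (higher IE₁); down a group it sits in a higher shell, more shielded, and comes off more easily.
All are in group 17, so first ionization energy increases up the group.
So from lowest to highest: I < Br < Cl < F.

I < Br < Cl < F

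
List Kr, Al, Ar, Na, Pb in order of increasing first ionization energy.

Na < Al < Pb < Kr < Ar

Na is in period 3, group 1; Al is in period 3, group 13; Ar is in period 3, group 18; Kr is in period 4, group 18; Pb is in period 6, group 14.
IE₁ increases left→right with effective nuclear charge and decreases top→bottom as the valence shell moves farther out.
These span different periods and groups, so the two trends combine.
Al > Na: Al lies to the right of Na in period 3, so the across-period effect alone puts Al higher.
Pb > Al: period and group pull opposite ways; the across-period shift dominates (716 vs 578 kJ/mol).
Kr > Pb: both effects reinforce here, so Kr is clearly the higher of the two.
Ar > Kr: they share group 18; the group trend gives Ar the larger value.
For reference (kJ/mol): Na 496, Al 578, Ar 1521, Kr 1351, Pb 716.
So from lowest to highest: Na < Al < Pb < Kr < Ar.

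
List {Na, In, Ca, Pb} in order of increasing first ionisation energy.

Na < In < Ca < Pb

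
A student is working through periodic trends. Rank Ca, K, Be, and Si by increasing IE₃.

Si < K < Ca < Be

IE_3 is the cost of taking one more electron from the +2 cation: Ca²⁺ is the bare [Ar] core; K²⁺ is already 1 electron into the core; Be²⁺ is the bare [He] core; Si²⁺ still has 2 valence electrons.
Breaking into a closed-shell core is much more expensive than removing a leftover valence electron — K, Ca and Be have the largest IE_3 here.
Approximate IE_3 values (kJ/mol): Ca 4912, K 4420, Be 14849, Si 3232.
Hence IE_3: Si < K < Ca < Be.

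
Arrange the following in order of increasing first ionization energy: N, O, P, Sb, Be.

Sb < Be < P < O < N

Be is in period 2, group 2; N is in period 2, group 15; O is in period 2, group 16; P is in period 3, group 15; Sb is in period 5, group 15.
Removing the outermost electron gets harder across a period and easier down a group.
Neither a single period nor a single group — weigh both effects.
Be > Sb: the two effects oppose for this pair; the down-group effect wins (900 vs 831 kJ/mol).
P > Be: period and group pull opposite ways; the across-period shift dominates (1012 vs 900 kJ/mol).
O > P: both effects reinforce here, so O is clearly the higher of the two.
N > O: this pair runs against the simple trend — see the exception note.
Note the exception: N has a higher first ionization energy than O, contrary to the simple trend — pairing an electron in O's 2p⁴ costs repulsion energy, so O ionizes more easily than half-filled N (2p³).
Tabulated first ionization energy (kJ/mol): Be 900, N 1402, O 1314, P 1012, Sb 831.
So from lowest to highest: Sb < Be < P < O < N.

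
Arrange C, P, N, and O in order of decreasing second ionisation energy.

O, N, C, P

After 1 electron has been removed, what remains? C⁺ still has 3 valence electrons; P⁺ still has 4 valence electrons; N⁺ still has 4 valence electrons; O⁺ still has 5 valence electrons.
All are still removing valence electrons, so compare the +1 ions as you would atoms: IE_2 generally rises across a period (higher Z_eff) and falls down a group (larger shell), subject to the usual subshell exceptions.
Valence configurations: C⁺ [He]2s²2p¹, P⁺ [Ne]3s²3p², N⁺ [He]2s²2p², O⁺ [He]2s²2p³.
Approximate IE_2 values (kJ/mol): C 2353, P 1907, N 2856, O 3388.
So the second ionization energies run P < C < N < O.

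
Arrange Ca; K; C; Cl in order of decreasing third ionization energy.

Ca, C, K, Cl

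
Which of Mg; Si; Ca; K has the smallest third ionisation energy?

Si

Consider each +2 ion: Mg²⁺ is the bare [Ne] core; Si²⁺ still has 2 valence electrons; Ca²⁺ is the bare [Ar] core; K²⁺ is already 1 electron into the core.
Core electrons are held far more tightly than valence electrons, so K, Ca and Mg top the IE_3 order.
The numbers (kJ/mol): Mg 7733, Si 3232, Ca 4912, K 4420.
So the third ionization energies run Si < K < Ca < Mg.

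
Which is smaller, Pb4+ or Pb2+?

Pb4+

Both ions have Z = 82 protons, but Pb4+ has lost more electrons, so its remaining electrons feel a larger effective nuclear charge per electron and are pulled in more tightly.
Higher positive charge → smaller ion, so Pb2+ > Pb4+.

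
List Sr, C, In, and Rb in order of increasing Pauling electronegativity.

C is in period 2, group 14; Rb is in period 5, group 1; Sr is in period 5, group 2; In is in period 5, group 13.
EN rises left→right (higher Z_eff, smaller atoms) and falls top→bottom (larger, more shielded atoms).
These span different periods and groups, so the two trends combine.
Sr > Rb: both are in period 5; the period trend gives Sr the larger value.
In > Sr: both are in period 5; the period trend gives In the larger value.
C > In: relative to In, both the across-period and down-group shifts push C's electronegativity up.
For reference (Pauling): C 2.55, Rb 0.82, Sr 0.95, In 1.78.
So from lowest to highest: Rb < Sr < In < C.

Rb < Sr < In < C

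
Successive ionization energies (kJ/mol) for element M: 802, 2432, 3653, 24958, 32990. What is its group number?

Group 13

Look for the largest jump between consecutive ionization energies: IE4/IE3 ≈ 6.8, far larger than any earlier ratio.
That jump marks the point where a core electron is being removed. So the atom has 3 valence electrons.
A main-group element with 3 valence electrons is in group 13.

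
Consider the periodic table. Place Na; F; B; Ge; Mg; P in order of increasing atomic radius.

B is in period 2, group 13; F is in period 2, group 17; Na is in period 3, group 1; Mg is in period 3, group 2; P is in period 3, group 15; Ge is in period 4, group 14.
Moving right in a period, electrons are added to the same shell under a stronger nuclear pull, so atoms get smaller; moving down, a new shell is opened and atoms get larger.
Neither a single period nor a single group — weigh both effects.
B > F: both are in period 2; the period trend gives B the larger value.
P > B: the two effects oppose for this pair; the down-group effect wins (111 vs 85 pm).
Ge > P: both effects reinforce here, so Ge is clearly the larger of the two.
Mg > Ge: period and group pull opposite ways; the across-period shift dominates (139 vs 121 pm).
Na > Mg: both are in period 3; the period trend gives Na the larger value.
Tabulated atomic radius (pm): B 85, F 64, Na 155, Mg 139, P 111, Ge 121.
So from smallest to largest: F < B < P < Ge < Mg < Na.

F < B < P < Ge < Mg < Na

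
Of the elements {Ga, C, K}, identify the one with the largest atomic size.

K

Moving right in a period, electrons are added to the same shell under a stronger nuclear pull, so atoms get smaller; moving down, a new shell is opened and atoms get larger.
Here both period and group differ, so the two effects have to be weighed against each other.
Ga > C: relative to C, both the across-period and down-group shifts push Ga's atomic radius up.
K > Ga: K lies to the left of Ga in period 4, so the across-period effect alone puts K larger.
For reference (pm): C 75, K 196, Ga 124.
The largest atomic size among these belongs to K.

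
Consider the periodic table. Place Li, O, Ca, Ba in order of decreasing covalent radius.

Ba > Ca > Li > O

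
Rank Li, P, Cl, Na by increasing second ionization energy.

IE_2 is the cost of taking one more electron from the +1 cation: Li⁺ is the bare [He] core; P⁺ still has 4 valence electrons; Cl⁺ still has 6 valence electrons; Na⁺ is the bare [Ne] core.
Pulling an electron out of a noble-gas core costs far more than removing a remaining valence electron, so Na and Li sit at the high end of IE_2.
Valence configurations: P⁺ [Ne]3s²3p², Cl⁺ [Ne]3s²3p⁴.
The numbers (kJ/mol): Li 7298, P 1907, Cl 2298, Na 4562.
So the second ionization energies run P < Cl < Na < Li.

P < Cl < Na < Li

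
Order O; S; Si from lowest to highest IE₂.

Consider each +1 ion: O⁺ still has 5 valence electrons; S⁺ still has 5 valence electrons; Si⁺ still has 3 valence electrons.
All are still removing valence electrons, so compare the +1 ions as you would atoms: IE_2 generally rises across a period (higher Z_eff) and falls down a group (larger shell), subject to the usual subshell exceptions.
Valence configurations: O⁺ [He]2s²2p³, S⁺ [Ne]3s²3p³, Si⁺ [Ne]3s²3p¹.
Approximate IE_2 values (kJ/mol): O 3388, S 2252, Si 1577.
Hence IE_2: Si < S < O.

Si < S < O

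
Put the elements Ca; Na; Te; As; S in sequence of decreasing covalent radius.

Ca > Na > Te > As > S

Na is in period 3, group 1; S is in period 3, group 16; Ca is in period 4, group 2; As is in period 4, group 15; Te is in period 5, group 16.
Radius decreases left→right (rising Z_eff, same n) and increases top→bottom (higher n).
Here both period and group differ, so the two effects have to be weighed against each other.
As > S: relative to S, both the across-period and down-group shifts push As's atomic radius up.
Te > As: the two effects oppose for this pair; the down-group effect wins (136 vs 121 pm).
Na > Te: period and group pull opposite ways; the across-period shift dominates (155 vs 136 pm).
Ca > Na: the two effects oppose for this pair; the down-group effect wins (171 vs 155 pm).
For reference (pm): Na 155, S 103, Ca 171, As 121, Te 136.
So from largest to smallest: Ca > Na > Te > As > S.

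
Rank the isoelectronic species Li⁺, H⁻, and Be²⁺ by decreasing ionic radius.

H⁻, Li⁺, Be²⁺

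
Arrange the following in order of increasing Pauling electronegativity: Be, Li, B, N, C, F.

Li is in period 2, group 1; Be is in period 2, group 2; B is in period 2, group 13; C is in period 2, group 14; N is in period 2, group 15; F is in period 2, group 17.
Atoms toward the upper right of the periodic table pull bonding electrons most strongly.
All lie in period 2, so electronegativity increases left to right.
So from lowest to highest: Li < Be < B < C < N < F.

Li < Be < B < C < N < F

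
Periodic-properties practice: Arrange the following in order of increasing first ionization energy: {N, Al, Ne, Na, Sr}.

N is in period 2, group 15; Ne is in period 2, group 18; Na is in period 3, group 1; Al is in period 3, group 13; Sr is in period 5, group 2.
IE₁ increases left→right with effective nuclear charge and decreases top→bottom as the valence shell moves farther out.
These span different periods and groups, so the two trends combine.
Sr > Na: the two effects oppose for this pair; the across-period effect wins (550 vs 496 kJ/mol).
Al > Sr: relative to Sr, both the across-period and down-group shifts push Al's first ionization energy up.
N > Al: relative to Al, both the across-period and down-group shifts push N's first ionization energy up.
Ne > N: both are in period 2; the period trend gives Ne the larger value.
Approximate values (kJ/mol): N 1402, Ne 2081, Na 496, Al 578, Sr 550.
So from lowest to highest: Na < Sr < Al < N < Ne.

Na < Sr < Al < N < Ne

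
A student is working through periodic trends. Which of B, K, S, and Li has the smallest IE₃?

S

Consider each +2 ion: B²⁺ still has 1 valence electron; K²⁺ is already 1 electron into the core; S²⁺ still has 4 valence electrons; Li²⁺ is already 1 electron into the core.
Pulling an electron out of a noble-gas core costs far more than removing a remaining valence electron, so K and Li sit at the high end of IE_3.
Valence configurations: B²⁺ [He]2s¹, S²⁺ [Ne]3s²3p².
The numbers (kJ/mol): B 3660, K 4420, S 3357, Li 11815.
Hence IE_3: S < B < K < Li.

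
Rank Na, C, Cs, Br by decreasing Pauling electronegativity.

C is in period 2, group 14; Na is in period 3, group 1; Br is in period 4, group 17; Cs is in period 6, group 1.
Electronegativity increases across a period and decreases down a group, tracking effective nuclear charge and atomic size.
These span different periods and groups, so the two trends combine.
Na > Cs: Na sits above Cs in group 1, so the down-group effect alone puts Na higher.
C > Na: relative to Na, both the across-period and down-group shifts push C's electronegativity up.
Br > C: period and group pull opposite ways; the across-period shift dominates (2.96 vs 2.55).
Tabulated electronegativity (Pauling): C 2.55, Na 0.93, Br 2.96, Cs 0.79.
So from highest to lowest: Br > C > Na > Cs.

Br, C, Na, Cs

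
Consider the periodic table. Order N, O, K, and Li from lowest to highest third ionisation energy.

After 2 electrons have been removed, what remains? N²⁺ still has 3 valence electrons; O²⁺ still has 4 valence electrons; K²⁺ is already 1 electron into the core; Li²⁺ is already 1 electron into the core.
Usually core removal costs more than valence removal, but here the competition is close: a tightly held n=2 valence electron can cost more to remove than an n=3 core electron, so the actual values have to decide it.
Valence configurations: N²⁺ [He]2s²2p¹, O²⁺ [He]2s²2p².
The numbers (kJ/mol): N 4578, O 5300, K 4420, Li 11815.
Hence IE_3: K < N < O < Li.

K < N < O < Li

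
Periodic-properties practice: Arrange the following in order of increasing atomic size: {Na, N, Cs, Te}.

N, Te, Na, Cs

Across a period the added protons contract the valence shell; down a group each new principal shell makes the atom larger.
Here both period and group differ, so the two effects have to be weighed against each other.
Te > N: period and group pull opposite ways; the down-group shift dominates (136 vs 71 pm).
Na > Te: the two effects oppose for this pair; the across-period effect wins (155 vs 136 pm).
Cs > Na: Cs sits below Na in group 1, so the down-group effect alone puts Cs larger.
Tabulated atomic radius (pm): N 71, Na 155, Te 136, Cs 232.
So from smallest to largest: N < Te < Na < Cs.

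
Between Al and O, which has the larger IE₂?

The second ionization energy removes an electron from the +1 ion. For each element: Al⁺ still has 2 valence electrons; O⁺ still has 5 valence electrons.
All are still removing valence electrons, so compare the +1 ions as you would atoms: IE_2 generally rises across a period (higher Z_eff) and falls down a group (larger shell), subject to the usual subshell exceptions.
Valence configurations: Al⁺ [Ne]3s², O⁺ [He]2s²2p³.
The numbers (kJ/mol): Al 1817, O 3388.
So the second ionization energies run Al < O.

O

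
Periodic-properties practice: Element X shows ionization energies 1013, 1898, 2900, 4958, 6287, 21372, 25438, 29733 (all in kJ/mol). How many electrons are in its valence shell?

5

Look for the largest jump between consecutive ionization energies: IE6/IE5 ≈ 3.4, far larger than any earlier ratio.
That jump marks the point where a core electron is being removed. So the atom has 5 valence electrons.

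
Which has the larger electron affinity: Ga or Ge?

Ge

Adding an electron releases more energy for atoms nearer the top right (short of the noble gases).
All lie in period 4, so electron affinity increases left to right.
So Ge has the larger electron affinity (Ge > Ga).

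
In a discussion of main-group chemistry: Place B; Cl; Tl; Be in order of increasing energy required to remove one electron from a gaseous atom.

Tl < B < Be < Cl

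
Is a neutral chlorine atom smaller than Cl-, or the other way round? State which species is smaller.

Cl

Forming Cl- adds 1 electron to Cl. More electron–electron repulsion in the same shell, with unchanged nuclear charge, lets the cloud expand.
An anion is larger than its parent atom: Cl- > Cl.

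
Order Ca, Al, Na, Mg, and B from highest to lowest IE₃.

Mg > Na > Ca > B > Al

The third ionization energy removes an electron from the +2 ion. For each element: Ca²⁺ is the bare [Ar] core; Al²⁺ still has 1 valence electron; Na²⁺ is already 1 electron into the core; Mg²⁺ is the bare [Ne] core; B²⁺ still has 1 valence electron.
Core electrons are held far more tightly than valence electrons, so Ca, Na and Mg top the IE_3 order.
Valence configurations: Al²⁺ [Ne]3s¹, B²⁺ [He]2s¹.
The numbers (kJ/mol): Ca 4912, Al 2745, Na 6910, Mg 7733, B 3660.
Hence IE_3: Al < B < Ca < Na < Mg.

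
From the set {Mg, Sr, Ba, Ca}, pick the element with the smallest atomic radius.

Mg is in period 3, group 2; Ca is in period 4, group 2; Sr is in period 5, group 2; Ba is in period 6, group 2.
Moving right in a period, electrons are added to the same shell under a stronger nuclear pull, so atoms get smaller; moving down, a new shell is opened and atoms get larger.
All are in group 2, so atomic radius increases down the group.
The smallest atomic radius among these belongs to Mg.

Mg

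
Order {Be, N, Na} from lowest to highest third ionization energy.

N < Na < Be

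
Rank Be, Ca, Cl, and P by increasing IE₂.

Ca < Be < P < Cl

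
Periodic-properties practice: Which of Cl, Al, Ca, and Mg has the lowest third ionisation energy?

The third ionization energy removes an electron from the +2 ion. For each element: Cl²⁺ still has 5 valence electrons; Al²⁺ still has 1 valence electron; Ca²⁺ is the bare [Ar] core; Mg²⁺ is the bare [Ne] core.
Breaking into a closed-shell core is much more expensive than removing a leftover valence electron — Ca and Mg have the largest IE_3 here.
Valence configurations: Cl²⁺ [Ne]3s²3p³, Al²⁺ [Ne]3s¹.
The numbers (kJ/mol): Cl 3822, Al 2745, Ca 4912, Mg 7733.
Overall IE_3 order: Al < Cl < Ca < Mg.

Al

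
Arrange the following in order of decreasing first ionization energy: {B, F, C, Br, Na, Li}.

IE₁ increases left→right with effective nuclear charge and decreases top→bottom as the valence shell moves farther out.
These span different periods and groups, so the two trends combine.
Li > Na: Li sits above Na in group 1, so the down-group effect alone puts Li higher.
B > Li: both are in period 2; the period trend gives B the larger value.
C > B: both are in period 2; the period trend gives C the larger value.
Br > C: period and group pull opposite ways; the across-period shift dominates (1140 vs 1086 kJ/mol).
F > Br: F sits above Br in group 17, so the down-group effect alone puts F higher.
Tabulated first ionization energy (kJ/mol): Li 520, B 801, C 1086, F 1681, Na 496, Br 1140.
So from highest to lowest: F > Br > C > B > Li > Na.

F > Br > C > B > Li > Na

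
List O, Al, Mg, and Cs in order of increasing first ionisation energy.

Cs, Al, Mg, O

Across a period the outer electron is held more tightly (higher IE₁); down a group it sits in a higher shell, more shielded, and comes off more easily.
Neither a single period nor a single group — weigh both effects.
Al > Cs: relative to Cs, both the across-period and down-group shifts push Al's first ionization energy up.
Mg > Al: this pair runs against the simple trend — see the exception note.
O > Mg: relative to Mg, both the across-period and down-group shifts push O's first ionization energy up.
Note the exception: Mg has a higher first ionization energy than Al, contrary to the simple trend — Al's single 3p electron is easier to remove than one from Mg's filled 3s².
Tabulated first ionization energy (kJ/mol): O 1314, Mg 738, Al 578, Cs 376.
So from lowest to highest: Cs < Al < Mg < O.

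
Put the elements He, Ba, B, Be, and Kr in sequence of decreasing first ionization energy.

He is in period 1, group 18; Be is in period 2, group 2; B is in period 2, group 13; Kr is in period 4, group 18; Ba is in period 6, group 2.
Across a period the outer electron is held more tightly (higher IE₁); down a group it sits in a higher shell, more shielded, and comes off more easily.
These span different periods and groups, so the two trends combine.
B > Ba: relative to Ba, both the across-period and down-group shifts push B's first ionization energy up.
Be > B: this pair runs against the simple trend — see the exception note.
Kr > Be: period and group pull opposite ways; the across-period shift dominates (1351 vs 900 kJ/mol).
He > Kr: they share group 18; the group trend gives He the larger value.
Note the exception: Be has a higher first ionization energy than B, contrary to the simple trend — removing B's lone 2p electron is easier than breaking Be's filled 2s².
Approximate values (kJ/mol): He 2372, Be 900, B 801, Kr 1351, Ba 503.
So from highest to lowest: He > Kr > Be > B > Ba.

He > Kr > Be > B > Ba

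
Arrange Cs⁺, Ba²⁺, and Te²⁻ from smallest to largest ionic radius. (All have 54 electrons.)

All of these have 54 electrons, so size is governed by nuclear charge alone: the more protons, the stronger the pull on the same electron cloud, and the smaller the ion.
Nuclear charges: Ba²⁺ (Z=56), Cs⁺ (Z=55), Te²⁻ (Z=52).
Smallest to largest: Ba²⁺ < Cs⁺ < Te²⁻.

Ba²⁺, Cs⁺, Te²⁻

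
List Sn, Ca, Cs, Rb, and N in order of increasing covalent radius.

N < Sn < Ca < Rb < Cs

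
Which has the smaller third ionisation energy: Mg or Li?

IE_3 is the cost of taking one more electron from the +2 cation: Mg²⁺ is the bare [Ne] core; Li²⁺ is already 1 electron into the core.
All of these are removing an electron from a noble-gas core or deeper; the smaller core (lower principal quantum number) is held far more tightly, and within a period the higher nuclear charge binds the same core more tightly.
Approximate IE_3 values (kJ/mol): Mg 7733, Li 11815.
Overall IE_3 order: Mg < Li.

Mg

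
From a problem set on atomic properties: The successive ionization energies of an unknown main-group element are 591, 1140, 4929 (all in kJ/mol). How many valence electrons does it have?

Look for the largest jump between consecutive ionization energies: IE3/IE2 ≈ 4.3, far larger than any earlier ratio.
That jump marks the point where a core electron is being removed. So the atom has 2 valence electrons.

2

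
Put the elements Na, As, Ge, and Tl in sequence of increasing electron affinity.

Na is in period 3, group 1; Ge is in period 4, group 14; As is in period 4, group 15; Tl is in period 6, group 13.
Adding an electron releases more energy for atoms nearer the top right (short of the noble gases).
These span different periods and groups, so the two trends combine.
Na > Tl: period and group pull opposite ways; the down-group shift dominates (53 vs 19 kJ/mol).
As > Na: period and group pull opposite ways; the across-period shift dominates (78 vs 53 kJ/mol).
Ge > As: this pair runs against the simple trend — see the exception note.
Note the exception: Ge has a higher electron affinity than As, contrary to the simple trend — adding an electron to As's half-filled 4p³ is unfavourable, so Ge (4p²) has the more exothermic EA.
Approximate values (kJ/mol): Na 53, Ge 119, As 78, Tl 19.
So from lowest to highest: Tl < Na < As < Ge.

Tl < Na < As < Ge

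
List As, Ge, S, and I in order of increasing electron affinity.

Atoms with high Z_eff and room in the valence shell (especially the halogens) have the most exothermic electron affinities.
Neither a single period nor a single group — weigh both effects.
Ge > As: this pair runs against the simple trend — see the exception note.
S > Ge: both effects reinforce here, so S is clearly the higher of the two.
I > S: period and group pull opposite ways; the across-period shift dominates (295 vs 200 kJ/mol).
Note the exception: Ge has a higher electron affinity than As, contrary to the simple trend — adding an electron to As's half-filled 4p³ is unfavourable, so Ge (4p²) has the more exothermic EA.
Tabulated electron affinity (kJ/mol): S 200, Ge 119, As 78, I 295.
So from lowest to highest: As < Ge < S < I.

As < Ge < S < I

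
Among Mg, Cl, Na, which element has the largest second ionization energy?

Na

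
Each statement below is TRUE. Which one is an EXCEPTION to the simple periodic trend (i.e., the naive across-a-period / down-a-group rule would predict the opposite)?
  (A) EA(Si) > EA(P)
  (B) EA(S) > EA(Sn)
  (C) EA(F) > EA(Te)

(A)

The general trend: electron affinity increases across a period and decreases down a group.
(A) Si (period 3, group 14) vs P (period 3, group 15): the stated order contradicts the simple trend.
(B) S (period 3, group 16) vs Sn (period 5, group 14): the stated order agrees with the simple trend.
(C) F (period 2, group 17) vs Te (period 5, group 16): the stated order agrees with the simple trend.
The exception is (A): adding an electron to P's half-filled 3p³ is unfavourable, so Si (3p²) has the more exothermic EA.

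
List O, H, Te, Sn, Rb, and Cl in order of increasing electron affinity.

Rb < H < Sn < O < Te < Cl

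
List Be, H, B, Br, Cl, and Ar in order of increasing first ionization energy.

B < Be < Br < Cl < H < Ar

IE₁ increases left→right with effective nuclear charge and decreases top→bottom as the valence shell moves farther out.
Here both period and group differ, so the two effects have to be weighed against each other.
Be > B: this pair runs against the simple trend — see the exception note.
Br > Be: the two effects oppose for this pair; the across-period effect wins (1140 vs 900 kJ/mol).
Cl > Br: they share group 17; the group trend gives Cl the larger value.
H > Cl: period and group pull opposite ways; the down-group shift dominates (1312 vs 1251 kJ/mol).
Ar > H: period and group pull opposite ways; the across-period shift dominates (1521 vs 1312 kJ/mol).
Note the exception: Be has a higher first ionization energy than B, contrary to the simple trend — removing B's lone 2p electron is easier than breaking Be's filled 2s².
For reference (kJ/mol): H 1312, Be 900, B 801, Cl 1251, Ar 1521, Br 1140.
So from lowest to highest: B < Be < Br < Cl < H < Ar.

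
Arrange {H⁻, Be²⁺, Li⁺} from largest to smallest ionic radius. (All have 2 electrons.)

H⁻, Li⁺, Be²⁺

All of these have 2 electrons, so size is governed by nuclear charge alone: the more protons, the stronger the pull on the same electron cloud, and the smaller the ion.
Nuclear charges: Be²⁺ (Z=4), Li⁺ (Z=3), H⁻ (Z=1).
Largest to smallest: H⁻ > Li⁺ > Be²⁺.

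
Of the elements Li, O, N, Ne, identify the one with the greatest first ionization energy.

Li is in period 2, group 1; N is in period 2, group 15; O is in period 2, group 16; Ne is in period 2, group 18.
Removing the outermost electron gets harder across a period and easier down a group.
All lie in period 2; the across-period trend (first ionization energy increases left to right) applies, with the exception below.
Note the exception: N has a higher first ionization energy than O, contrary to the simple trend — pairing an electron in O's 2p⁴ costs repulsion energy, so O ionizes more easily than half-filled N (2p³).
Tabulated first ionization energy (kJ/mol): Li 520, N 1402, O 1314, Ne 2081.
The greatest first ionization energy among these belongs to Ne.

Ne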